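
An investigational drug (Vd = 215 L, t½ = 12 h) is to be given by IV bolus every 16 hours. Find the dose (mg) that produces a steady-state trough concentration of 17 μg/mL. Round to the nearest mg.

τ/t½ = 16/12 ≈ 1.3333, so f = (1/2)^(16/12) ≈ 0.396850.
Cmin,ss = (D/Vd)·f/(1−f), so D = Cmin,ss·Vd·(1−f)/f.
D = 17 × 215 × (1−f)/f ≈ 17 × 215 × 1.51984 ≈ 5555.02 mg.

5555 mg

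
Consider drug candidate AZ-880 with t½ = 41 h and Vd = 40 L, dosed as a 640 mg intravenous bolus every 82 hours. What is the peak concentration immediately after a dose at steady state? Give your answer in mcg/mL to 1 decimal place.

21.3 mcg/mL

The dosing interval is 2 half-lives, so f = 2^(−2) = 0.25.
Accumulation ratio R = 1/(1 − f) = 1/0.75 = 4/3.
Single-dose peak C₀ = D/Vd = 640/40 = 16 mcg/mL.
Steady-state peak Cmax,ss = C₀·R = 16 × 4/3 ≈ 21.333 mcg/mL.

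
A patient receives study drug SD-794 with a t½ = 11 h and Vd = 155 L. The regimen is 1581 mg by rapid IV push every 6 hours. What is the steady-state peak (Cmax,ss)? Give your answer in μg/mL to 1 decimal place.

32.4 μg/mL

τ/t½ = 6/11 ≈ 0.54545, so fraction remaining f = (1/2)^(6/11) ≈ 0.6852.
Accumulation ratio R = 1/(1 − f) ≈ 1/0.3148 ≈ 3.1766.
Each bolus raises the concentration by D/Vd = 1581/155 ≈ 10.200 μg/mL.
Cmax,ss = C₀/(1 − f) ≈ 10.200/0.3148 ≈ 32.402 μg/mL.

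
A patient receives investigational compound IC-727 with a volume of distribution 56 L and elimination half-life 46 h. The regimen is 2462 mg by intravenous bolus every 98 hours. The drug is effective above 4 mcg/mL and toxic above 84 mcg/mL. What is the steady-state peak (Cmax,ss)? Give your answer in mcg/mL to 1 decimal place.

τ/t½ = 98/46 ≈ 2.1304, so fraction remaining f = (1/2)^(98/46) ≈ 0.2284.
Accumulation ratio R = 1/(1 − f) ≈ 1/0.7716 ≈ 1.2960.
Each bolus raises the concentration by D/Vd = 2462/56 ≈ 43.964 mcg/mL.
Cmax,ss = C₀/(1 − f) ≈ 43.964/0.7716 ≈ 56.978 mcg/mL.
Peak 57.0 mcg/mL vs MTC 84 mcg/mL: below toxic threshold.

57.0 mcg/mL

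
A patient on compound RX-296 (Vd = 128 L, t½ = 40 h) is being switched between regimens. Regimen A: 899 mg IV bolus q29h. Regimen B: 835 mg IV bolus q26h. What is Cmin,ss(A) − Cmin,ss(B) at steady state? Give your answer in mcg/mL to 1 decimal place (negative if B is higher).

-0.7 mcg/mL

Regimen A: f = (1/2)^(29/40) ≈ 0.6050; Cmin,ss = (899/128)·f/(1−f) ≈ 10.757 mcg/mL.
Regimen B: f = (1/2)^(26/40) ≈ 0.6373; Cmin,ss = (835/128)·f/(1−f) ≈ 11.462 mcg/mL.
Difference ≈ 10.757 − 11.462 ≈ -0.705 mcg/mL.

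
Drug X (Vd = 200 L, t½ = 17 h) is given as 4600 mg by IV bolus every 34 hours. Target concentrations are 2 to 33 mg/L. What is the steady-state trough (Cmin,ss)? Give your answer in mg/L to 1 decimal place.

τ = 34 h = 2 half-lives, so f = (1/2)^2 = 0.25.
Accumulation ratio R = 1/(1 − f) = 1/0.75 = 4/3.
Single-dose peak C₀ = D/Vd = 4600/200 = 23 mg/L.
Steady-state peak Cmax,ss = C₀·R = 23 × 4/3 ≈ 30.667 mg/L.
Steady-state trough Cmin,ss = Cmax,ss·f ≈ 30.667 × 0.25 ≈ 7.667 mg/L.
Trough 7.7 mg/L vs MEC 2 mg/L: adequate.

7.7 mg/L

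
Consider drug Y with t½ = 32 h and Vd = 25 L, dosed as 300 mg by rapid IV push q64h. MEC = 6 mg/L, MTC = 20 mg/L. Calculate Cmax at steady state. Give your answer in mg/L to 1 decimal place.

16.0 mg/L

The dosing interval is 2 half-lives, so f = 2^(−2) = 0.25.
At steady state, R = 1/(1 − 0.25) = 4/3.
Single-dose peak C₀ = D/Vd = 300/25 = 12 mg/L.
Steady-state peak Cmax,ss = C₀·R = 12 × 4/3 ≈ 16.000 mg/L.
Peak 16.0 mg/L vs MTC 20 mg/L: below toxic threshold.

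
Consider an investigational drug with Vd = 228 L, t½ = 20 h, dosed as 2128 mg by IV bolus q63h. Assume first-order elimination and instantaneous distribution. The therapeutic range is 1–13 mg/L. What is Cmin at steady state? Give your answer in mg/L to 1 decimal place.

k = ln2/t½ = ln2/20 ≈ 0.034657 h⁻¹; fraction remaining f = e^(−kτ) = e^(−0.034657×63) ≈ 0.1127.
Single-dose peak C₀ = D/Vd = 2128/228 ≈ 9.333 mg/L.
Steady-state trough Cmin,ss = C₀·f/(1−f) ≈ 9.333 × 0.1127/0.8873 ≈ 1.185 mg/L.
Trough 1.2 mg/L vs MEC 1 mg/L: adequate.

1.2 mg/L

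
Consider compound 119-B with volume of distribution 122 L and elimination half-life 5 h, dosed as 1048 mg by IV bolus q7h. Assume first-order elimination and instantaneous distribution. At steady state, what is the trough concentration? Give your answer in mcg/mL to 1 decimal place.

k = ln2/t½ = ln2/5 ≈ 0.138629 h⁻¹; fraction remaining f = e^(−kτ) = e^(−0.138629×7) ≈ 0.3789.
At steady state, accumulation factor R = 1/(1 − e^(−kτ)) ≈ 1.6100.
Each bolus raises the concentration by D/Vd = 1048/122 ≈ 8.590 mcg/mL.
Steady-state peak Cmax,ss = C₀·R ≈ 8.590 × 1.6100 ≈ 13.830 mcg/mL.
One interval later, Cmin,ss = Cmax,ss·e^(−kτ) ≈ 13.830 × 0.3789 ≈ 5.240 mcg/mL.

5.2 mcg/mL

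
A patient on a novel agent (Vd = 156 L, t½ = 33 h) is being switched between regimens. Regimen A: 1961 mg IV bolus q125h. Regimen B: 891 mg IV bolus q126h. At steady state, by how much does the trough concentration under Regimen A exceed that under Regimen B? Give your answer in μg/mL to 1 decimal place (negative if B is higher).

Regimen A: f = (1/2)^(125/33) ≈ 0.0724; Cmin,ss = (1961/156)·f/(1−f) ≈ 0.981 μg/mL.
Regimen B: f = (1/2)^(126/33) ≈ 0.0709; Cmin,ss = (891/156)·f/(1−f) ≈ 0.436 μg/mL.
Difference ≈ 0.981 − 0.436 ≈ 0.545 μg/mL.

0.5 μg/mL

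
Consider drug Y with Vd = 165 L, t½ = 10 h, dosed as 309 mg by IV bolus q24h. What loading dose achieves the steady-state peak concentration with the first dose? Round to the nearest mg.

381 mg

f = (1/2)^(24/10) ≈ 0.189465; accumulation ratio R = 1/(1−f) ≈ 1.23375.
Loading dose to hit Cmax,ss on first dose: D_load = D_maint·R ≈ 309 × 1.23375 ≈ 381.23 mg.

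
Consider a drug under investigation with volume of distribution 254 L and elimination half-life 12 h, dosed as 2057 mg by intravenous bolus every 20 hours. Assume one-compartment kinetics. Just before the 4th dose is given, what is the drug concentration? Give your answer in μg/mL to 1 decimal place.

f = (1/2)^(τ/t½) = (1/2)^(20/12) ≈ 0.3150.
C₀ = D/Vd = 2057/254 ≈ 8.098 μg/mL.
Before the 4th dose, 3 doses have been given. Superposition: Cmin = C₀·(f + f² + … + f^3).
≈ 8.098 × (0.3150 + 0.0992 + 0.0313) ≈ 8.098 × 0.4455 ≈ 3.608 μg/mL.

3.6 μg/mL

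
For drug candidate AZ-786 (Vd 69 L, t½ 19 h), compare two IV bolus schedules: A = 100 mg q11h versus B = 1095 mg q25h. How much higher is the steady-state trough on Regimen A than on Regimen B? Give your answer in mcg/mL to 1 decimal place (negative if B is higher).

-7.7 mcg/mL

Regimen A: f = (1/2)^(11/19) ≈ 0.6695; Cmin,ss = (100/69)·f/(1−f) ≈ 2.936 mcg/mL.
Regimen B: f = (1/2)^(25/19) ≈ 0.4017; Cmin,ss = (1095/69)·f/(1−f) ≈ 10.655 mcg/mL.
Difference ≈ 2.936 − 10.655 ≈ -7.719 mcg/mL.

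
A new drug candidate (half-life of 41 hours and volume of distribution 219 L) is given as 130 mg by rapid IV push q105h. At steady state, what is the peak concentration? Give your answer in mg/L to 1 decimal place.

0.7 mg/L

Over one 105-h interval, 105/41 ≈ 2.561 half-lives elapse, leaving f ≈ 0.1695 of each dose.
Accumulation ratio R = 1/(1 − f) ≈ 1/0.8305 ≈ 1.2041.
Single-dose peak C₀ = D/Vd = 130/219 ≈ 0.594 mg/L.
Steady-state peak Cmax,ss = C₀·R ≈ 0.594 × 1.2041 ≈ 0.715 mg/L.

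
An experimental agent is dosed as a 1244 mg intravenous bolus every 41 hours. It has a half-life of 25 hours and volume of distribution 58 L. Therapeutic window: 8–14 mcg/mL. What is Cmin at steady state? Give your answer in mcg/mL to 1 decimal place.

10.1 mcg/mL

τ/t½ = 41/25 ≈ 1.64, so fraction remaining f = (1/2)^(41/25) ≈ 0.3209.
At steady state, accumulation factor R = 1/(1 − e^(−kτ)) ≈ 1.4725.
Each bolus raises the concentration by D/Vd = 1244/58 ≈ 21.448 mcg/mL.
Steady-state peak Cmax,ss = C₀·R ≈ 21.448 × 1.4725 ≈ 31.582 mcg/mL.
Steady-state trough Cmin,ss = Cmax,ss·f ≈ 31.582 × 0.3209 ≈ 10.135 mcg/mL.
Trough 10.1 mcg/mL vs MEC 8 mcg/mL: adequate.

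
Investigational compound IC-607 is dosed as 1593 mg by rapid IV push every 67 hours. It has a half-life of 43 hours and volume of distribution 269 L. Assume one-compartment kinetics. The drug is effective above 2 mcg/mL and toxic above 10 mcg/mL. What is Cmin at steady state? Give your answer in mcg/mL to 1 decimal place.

τ/t½ = 67/43 ≈ 1.5581, so fraction remaining f = (1/2)^(67/43) ≈ 0.3396.
Accumulation ratio R = 1/(1 − f) ≈ 1/0.6604 ≈ 1.5142.
Each bolus raises the concentration by D/Vd = 1593/269 ≈ 5.922 mcg/mL.
Steady-state peak Cmax,ss = C₀·R ≈ 5.922 × 1.5142 ≈ 8.967 mcg/mL.
One interval later, Cmin,ss = Cmax,ss·e^(−kτ) ≈ 8.967 × 0.3396 ≈ 3.045 mcg/mL.
Trough 3.0 mcg/mL vs MEC 2 mcg/mL: adequate.

3.0 mcg/mL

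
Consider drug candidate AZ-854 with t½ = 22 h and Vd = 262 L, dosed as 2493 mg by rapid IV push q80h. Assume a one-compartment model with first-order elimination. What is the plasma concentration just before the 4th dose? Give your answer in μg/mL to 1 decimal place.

0.8 μg/mL

f = (1/2)^(τ/t½) = (1/2)^(80/22) ≈ 0.0804.
C₀ = D/Vd = 2493/262 ≈ 9.515 μg/mL.
Before the 4th dose, 3 doses have been given. Superposition: Cmin = C₀·(f + f² + … + f^3).
≈ 9.515 × (0.0804 + 0.0065 + 0.0005) ≈ 9.515 × 0.0874 ≈ 0.832 μg/mL.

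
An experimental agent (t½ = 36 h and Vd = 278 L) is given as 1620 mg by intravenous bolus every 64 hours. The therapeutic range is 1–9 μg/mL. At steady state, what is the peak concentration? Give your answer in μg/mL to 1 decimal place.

Over one 64-h interval, 64/36 ≈ 1.7778 half-lives elapse, leaving f ≈ 0.2916 of each dose.
Accumulation ratio R = 1/(1 − f) ≈ 1/0.7084 ≈ 1.4116.
Single-dose peak C₀ = D/Vd = 1620/278 ≈ 5.827 μg/mL.
Steady-state peak Cmax,ss = C₀·R ≈ 5.827 × 1.4116 ≈ 8.225 μg/mL.
Peak 8.2 μg/mL vs MTC 9 μg/mL: below toxic threshold.

8.2 μg/mL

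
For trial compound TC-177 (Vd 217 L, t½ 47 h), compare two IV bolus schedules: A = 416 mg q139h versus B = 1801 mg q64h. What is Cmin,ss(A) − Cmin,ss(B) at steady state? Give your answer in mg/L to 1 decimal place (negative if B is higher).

Regimen A: f = (1/2)^(139/47) ≈ 0.1287; Cmin,ss = (416/217)·f/(1−f) ≈ 0.283 mg/L.
Regimen B: f = (1/2)^(64/47) ≈ 0.3891; Cmin,ss = (1801/217)·f/(1−f) ≈ 5.286 mg/L.
Difference ≈ 0.283 − 5.286 ≈ -5.003 mg/L.

-5.0 mg/L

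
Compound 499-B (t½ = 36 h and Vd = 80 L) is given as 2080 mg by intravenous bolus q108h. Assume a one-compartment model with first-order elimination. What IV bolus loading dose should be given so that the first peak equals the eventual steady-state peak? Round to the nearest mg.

2377 mg

f = (1/2)^(108/36) ≈ 0.125000; accumulation ratio R = 1/(1−f) ≈ 1.14286.
Loading dose to hit Cmax,ss on first dose: D_load = D_maint·R ≈ 2080 × 1.14286 ≈ 2377.15 mg.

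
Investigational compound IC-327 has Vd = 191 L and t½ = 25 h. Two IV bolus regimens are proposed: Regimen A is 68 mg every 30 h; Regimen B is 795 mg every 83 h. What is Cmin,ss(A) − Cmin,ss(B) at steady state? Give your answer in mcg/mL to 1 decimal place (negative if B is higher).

-0.2 mcg/mL

Regimen A: f = (1/2)^(30/25) ≈ 0.4353; Cmin,ss = (68/191)·f/(1−f) ≈ 0.274 mcg/mL.
Regimen B: f = (1/2)^(83/25) ≈ 0.1001; Cmin,ss = (795/191)·f/(1−f) ≈ 0.463 mcg/mL.
Difference ≈ 0.274 − 0.463 ≈ -0.189 mcg/mL.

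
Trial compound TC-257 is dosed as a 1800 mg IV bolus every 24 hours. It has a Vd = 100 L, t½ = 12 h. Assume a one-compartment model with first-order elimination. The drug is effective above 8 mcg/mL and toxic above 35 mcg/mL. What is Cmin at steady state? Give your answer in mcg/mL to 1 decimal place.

The dosing interval is 2 half-lives, so f = 2^(−2) = 0.25.
At steady state, R = 1/(1 − 0.25) = 4/3.
Single-dose peak C₀ = D/Vd = 1800/100 = 18 mcg/mL.
Steady-state peak Cmax,ss = C₀·R = 18 × 4/3 ≈ 24.000 mcg/mL.
Steady-state trough Cmin,ss = Cmax,ss·f ≈ 24.000 × 0.25 ≈ 6.000 mcg/mL.
Trough 6.0 mcg/mL vs MEC 8 mcg/mL: subtherapeutic.

6.0 mcg/mL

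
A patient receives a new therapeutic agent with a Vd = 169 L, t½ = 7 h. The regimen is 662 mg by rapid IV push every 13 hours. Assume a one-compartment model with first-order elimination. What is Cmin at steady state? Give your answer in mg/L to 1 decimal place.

1.5 mg/L

τ/t½ = 13/7 ≈ 1.8571, so fraction remaining f = (1/2)^(13/7) ≈ 0.2760.
At steady state, accumulation factor R = 1/(1 − e^(−kτ)) ≈ 1.3812.
Single-dose peak C₀ = D/Vd = 662/169 ≈ 3.917 mg/L.
Steady-state peak Cmax,ss = C₀·R ≈ 3.917 × 1.3812 ≈ 5.410 mg/L.
One interval later, Cmin,ss = Cmax,ss·e^(−kτ) ≈ 5.410 × 0.2760 ≈ 1.493 mg/L.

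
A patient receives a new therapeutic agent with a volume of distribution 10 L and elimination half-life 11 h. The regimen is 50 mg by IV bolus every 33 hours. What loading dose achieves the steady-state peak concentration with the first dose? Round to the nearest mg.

57 mg

f = (1/2)^(33/11) ≈ 0.125000; accumulation ratio R = 1/(1−f) ≈ 1.14286.
Loading dose to hit Cmax,ss on first dose: D_load = D_maint·R ≈ 50 × 1.14286 ≈ 57.14 mg.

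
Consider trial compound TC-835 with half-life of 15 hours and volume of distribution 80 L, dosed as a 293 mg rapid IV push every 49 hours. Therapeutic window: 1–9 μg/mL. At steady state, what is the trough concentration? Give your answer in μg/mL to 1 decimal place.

0.4 μg/mL

k = ln2/t½ = ln2/15 ≈ 0.046210 h⁻¹; fraction remaining f = e^(−kτ) = e^(−0.046210×49) ≈ 0.1039.
Accumulation ratio R = 1/(1 − f) ≈ 1/0.8961 ≈ 1.1159.
Each bolus raises the concentration by D/Vd = 293/80 ≈ 3.663 μg/mL.
Steady-state peak Cmax,ss = C₀·R ≈ 3.663 × 1.1159 ≈ 4.088 μg/mL.
One interval later, Cmin,ss = Cmax,ss·e^(−kτ) ≈ 4.088 × 0.1039 ≈ 0.425 μg/mL.
Trough 0.4 μg/mL vs MEC 1 μg/mL: subtherapeutic.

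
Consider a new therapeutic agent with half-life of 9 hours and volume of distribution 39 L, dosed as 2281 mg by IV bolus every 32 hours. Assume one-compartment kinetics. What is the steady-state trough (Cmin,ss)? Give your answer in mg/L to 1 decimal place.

5.4 mg/L

τ/t½ = 32/9 ≈ 3.5556, so fraction remaining f = (1/2)^(32/9) ≈ 0.0850.
At steady state, accumulation factor R = 1/(1 − e^(−kτ)) ≈ 1.0929.
Single-dose peak C₀ = D/Vd = 2281/39 ≈ 58.487 mg/L.
Cmax,ss = C₀/(1 − f) ≈ 58.487/0.9150 ≈ 63.920 mg/L.
One interval later, Cmin,ss = Cmax,ss·e^(−kτ) ≈ 63.920 × 0.0850 ≈ 5.433 mg/L.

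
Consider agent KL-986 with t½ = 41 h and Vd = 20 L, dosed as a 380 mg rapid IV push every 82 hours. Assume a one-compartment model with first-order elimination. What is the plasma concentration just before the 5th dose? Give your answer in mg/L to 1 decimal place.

f = (1/2)^(τ/t½) = (1/2)^(82/41) ≈ 0.2500.
C₀ = D/Vd = 380/20 ≈ 19.000 mg/L.
Before the 5th dose, 4 doses have been given. Superposition: Cmin = C₀·(f + f² + … + f^4).
≈ 19.000 × (0.2500 + 0.0625 + 0.0156 + 0.0039) ≈ 19.000 × 0.3320 ≈ 6.308 mg/L.

6.3 mg/L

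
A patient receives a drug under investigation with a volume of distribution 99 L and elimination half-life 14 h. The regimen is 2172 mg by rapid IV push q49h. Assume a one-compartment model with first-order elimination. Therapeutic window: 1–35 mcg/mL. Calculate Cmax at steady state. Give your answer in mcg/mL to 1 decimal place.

24.1 mcg/mL

k = ln2/t½ = ln2/14 ≈ 0.049511 h⁻¹; fraction remaining f = e^(−kτ) = e^(−0.049511×49) ≈ 0.0884.
Accumulation ratio R = 1/(1 − f) ≈ 1/0.9116 ≈ 1.0970.
Single-dose peak C₀ = D/Vd = 2172/99 ≈ 21.939 mcg/mL.
Steady-state peak Cmax,ss = C₀·R ≈ 21.939 × 1.0970 ≈ 24.067 mcg/mL.
Peak 24.1 mcg/mL vs MTC 35 mcg/mL: below toxic threshold.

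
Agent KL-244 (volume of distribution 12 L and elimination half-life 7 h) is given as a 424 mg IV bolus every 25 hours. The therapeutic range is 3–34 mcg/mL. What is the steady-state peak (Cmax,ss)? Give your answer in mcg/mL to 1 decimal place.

k = ln2/t½ = ln2/7 ≈ 0.099021 h⁻¹; fraction remaining f = e^(−kτ) = e^(−0.099021×25) ≈ 0.0841.
Accumulation ratio R = 1/(1 − f) ≈ 1/0.9159 ≈ 1.0918.
Single-dose peak C₀ = D/Vd = 424/12 ≈ 35.333 mcg/mL.
Steady-state peak Cmax,ss = C₀·R ≈ 35.333 × 1.0918 ≈ 38.577 mcg/mL.
Peak 38.6 mcg/mL vs MTC 34 mcg/mL: exceeds toxic threshold.

38.6 mcg/mL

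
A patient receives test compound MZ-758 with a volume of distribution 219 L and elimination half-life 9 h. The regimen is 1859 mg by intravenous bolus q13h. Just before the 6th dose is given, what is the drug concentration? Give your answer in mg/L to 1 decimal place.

4.9 mg/L

f = (1/2)^(τ/t½) = (1/2)^(13/9) ≈ 0.3674.
C₀ = D/Vd = 1859/219 ≈ 8.489 mg/L.
Before the 6th dose, 5 doses have been given. Superposition: Cmin = C₀·(f + f² + … + f^5).
≈ 8.489 × (0.3674 + 0.1350 + 0.0496 + 0.0182 + 0.0067) ≈ 8.489 × 0.5769 ≈ 4.897 mg/L.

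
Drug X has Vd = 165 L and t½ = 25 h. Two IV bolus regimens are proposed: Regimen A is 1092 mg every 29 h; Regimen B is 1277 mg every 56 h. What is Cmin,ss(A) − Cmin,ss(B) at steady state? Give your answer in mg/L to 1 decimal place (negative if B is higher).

Regimen A: f = (1/2)^(29/25) ≈ 0.4475; Cmin,ss = (1092/165)·f/(1−f) ≈ 5.360 mg/L.
Regimen B: f = (1/2)^(56/25) ≈ 0.2117; Cmin,ss = (1277/165)·f/(1−f) ≈ 2.078 mg/L.
Difference ≈ 5.360 − 2.078 ≈ 3.282 mg/L.

3.3 mg/L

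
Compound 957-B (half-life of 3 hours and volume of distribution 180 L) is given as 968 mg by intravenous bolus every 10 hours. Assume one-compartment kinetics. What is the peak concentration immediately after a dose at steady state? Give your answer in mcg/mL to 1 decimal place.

k = ln2/t½ = ln2/3 ≈ 0.231049 h⁻¹; fraction remaining f = e^(−kτ) = e^(−0.231049×10) ≈ 0.0992.
Accumulation ratio R = 1/(1 − f) ≈ 1/0.9008 ≈ 1.1101.
Single-dose peak C₀ = D/Vd = 968/180 ≈ 5.378 mcg/mL.
Steady-state peak Cmax,ss = C₀·R ≈ 5.378 × 1.1101 ≈ 5.970 mcg/mL.

6.0 mcg/mL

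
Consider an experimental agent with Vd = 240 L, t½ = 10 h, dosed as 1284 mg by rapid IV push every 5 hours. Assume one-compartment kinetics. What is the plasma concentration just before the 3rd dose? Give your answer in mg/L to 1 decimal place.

6.5 mg/L

f = (1/2)^(τ/t½) = (1/2)^(5/10) ≈ 0.7071.
C₀ = D/Vd = 1284/240 ≈ 5.350 mg/L.
Before the 3rd dose, 2 doses have been given. Superposition: Cmin = C₀·(f + f²).
≈ 5.350 × (0.7071 + 0.5000) ≈ 5.350 × 1.2071 ≈ 6.458 mg/L.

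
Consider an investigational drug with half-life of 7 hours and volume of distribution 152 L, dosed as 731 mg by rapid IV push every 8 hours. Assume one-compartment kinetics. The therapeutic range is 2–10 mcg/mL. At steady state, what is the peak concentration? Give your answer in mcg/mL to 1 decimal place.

Over one 8-h interval, 8/7 ≈ 1.1429 half-lives elapse, leaving f ≈ 0.4529 of each dose.
At steady state, accumulation factor R = 1/(1 − e^(−kτ)) ≈ 1.8278.
Single-dose peak C₀ = D/Vd = 731/152 ≈ 4.809 mcg/mL.
Steady-state peak Cmax,ss = C₀·R ≈ 4.809 × 1.8278 ≈ 8.790 mcg/mL.
Peak 8.8 mcg/mL vs MTC 10 mcg/mL: below toxic threshold.

8.8 mcg/mL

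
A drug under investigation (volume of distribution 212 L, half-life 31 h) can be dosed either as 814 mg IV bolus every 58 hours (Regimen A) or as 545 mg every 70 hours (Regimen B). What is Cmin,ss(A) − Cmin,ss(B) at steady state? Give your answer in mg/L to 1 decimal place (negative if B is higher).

0.8 mg/L

Regimen A: f = (1/2)^(58/31) ≈ 0.2734; Cmin,ss = (814/212)·f/(1−f) ≈ 1.445 mg/L.
Regimen B: f = (1/2)^(70/31) ≈ 0.2091; Cmin,ss = (545/212)·f/(1−f) ≈ 0.680 mg/L.
Difference ≈ 1.445 − 0.680 ≈ 0.765 mg/L.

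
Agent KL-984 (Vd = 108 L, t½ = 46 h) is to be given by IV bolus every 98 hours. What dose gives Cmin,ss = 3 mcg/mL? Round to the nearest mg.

τ/t½ = 98/46 ≈ 2.1304, so f = (1/2)^(98/46) ≈ 0.228389.
Cmin,ss = (D/Vd)·f/(1−f), so D = Cmin,ss·Vd·(1−f)/f.
D = 3 × 108 × (1−f)/f ≈ 3 × 108 × 3.37849 ≈ 1094.63 mg.

1095 mg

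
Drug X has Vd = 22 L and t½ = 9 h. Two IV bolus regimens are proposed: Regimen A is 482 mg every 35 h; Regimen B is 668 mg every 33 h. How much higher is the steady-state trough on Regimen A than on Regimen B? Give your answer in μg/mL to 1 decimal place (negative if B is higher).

Regimen A: f = (1/2)^(35/9) ≈ 0.0675; Cmin,ss = (482/22)·f/(1−f) ≈ 1.586 μg/mL.
Regimen B: f = (1/2)^(33/9) ≈ 0.0787; Cmin,ss = (668/22)·f/(1−f) ≈ 2.594 μg/mL.
Difference ≈ 1.586 − 2.594 ≈ -1.008 μg/mL.

-1.0 μg/mL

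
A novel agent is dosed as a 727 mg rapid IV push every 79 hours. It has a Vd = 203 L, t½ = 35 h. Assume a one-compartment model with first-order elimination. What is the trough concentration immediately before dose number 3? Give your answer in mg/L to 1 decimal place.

f = (1/2)^(τ/t½) = (1/2)^(79/35) ≈ 0.2092.
C₀ = D/Vd = 727/203 ≈ 3.581 mg/L.
Before the 3rd dose, 2 doses have been given. Superposition: Cmin = C₀·(f + f²).
≈ 3.581 × (0.2092 + 0.0438) ≈ 3.581 × 0.2530 ≈ 0.906 mg/L.

0.9 mg/L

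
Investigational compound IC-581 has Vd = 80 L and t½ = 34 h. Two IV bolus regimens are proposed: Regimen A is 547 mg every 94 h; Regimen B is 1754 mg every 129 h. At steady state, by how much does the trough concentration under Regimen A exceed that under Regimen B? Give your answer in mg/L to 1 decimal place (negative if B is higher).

Regimen A: f = (1/2)^(94/34) ≈ 0.1471; Cmin,ss = (547/80)·f/(1−f) ≈ 1.179 mg/L.
Regimen B: f = (1/2)^(129/34) ≈ 0.0721; Cmin,ss = (1754/80)·f/(1−f) ≈ 1.704 mg/L.
Difference ≈ 1.179 − 1.704 ≈ -0.525 mg/L.

-0.5 mg/L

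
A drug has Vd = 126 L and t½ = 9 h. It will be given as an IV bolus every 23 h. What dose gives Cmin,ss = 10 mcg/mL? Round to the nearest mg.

τ/t½ = 23/9 ≈ 2.5556, so f = (1/2)^(23/9) ≈ 0.170099.
Cmin,ss = (D/Vd)·f/(1−f), so D = Cmin,ss·Vd·(1−f)/f.
D = 10 × 126 × (1−f)/f ≈ 10 × 126 × 4.87893 ≈ 6147.45 mg.

6147 mg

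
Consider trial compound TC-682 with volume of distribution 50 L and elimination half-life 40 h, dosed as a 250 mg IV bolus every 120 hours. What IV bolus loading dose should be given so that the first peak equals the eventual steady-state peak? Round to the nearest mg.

f = (1/2)^(120/40) ≈ 0.125000; accumulation ratio R = 1/(1−f) ≈ 1.14286.
Loading dose to hit Cmax,ss on first dose: D_load = D_maint·R ≈ 250 × 1.14286 ≈ 285.71 mg.

286 mg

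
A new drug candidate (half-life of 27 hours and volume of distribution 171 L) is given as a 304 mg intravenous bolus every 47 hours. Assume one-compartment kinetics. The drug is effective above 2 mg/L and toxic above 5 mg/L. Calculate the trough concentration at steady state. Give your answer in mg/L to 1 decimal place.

τ/t½ = 47/27 ≈ 1.7407, so fraction remaining f = (1/2)^(47/27) ≈ 0.2992.
Single-dose peak C₀ = D/Vd = 304/171 ≈ 1.778 mg/L.
Steady-state trough Cmin,ss = C₀·f/(1−f) ≈ 1.778 × 0.2992/0.7008 ≈ 0.759 mg/L.
Trough 0.8 mg/L vs MEC 2 mg/L: subtherapeutic.

0.8 mg/L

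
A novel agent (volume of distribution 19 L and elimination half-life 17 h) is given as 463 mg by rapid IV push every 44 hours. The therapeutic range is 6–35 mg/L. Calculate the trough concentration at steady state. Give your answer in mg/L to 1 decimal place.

4.9 mg/L

k = ln2/t½ = ln2/17 ≈ 0.040773 h⁻¹; fraction remaining f = e^(−kτ) = e^(−0.040773×44) ≈ 0.1663.
Each bolus raises the concentration by D/Vd = 463/19 ≈ 24.368 mg/L.
Steady-state trough Cmin,ss = C₀·f/(1−f) ≈ 24.368 × 0.1663/0.8337 ≈ 4.861 mg/L.
Trough 4.9 mg/L vs MEC 6 mg/L: subtherapeutic.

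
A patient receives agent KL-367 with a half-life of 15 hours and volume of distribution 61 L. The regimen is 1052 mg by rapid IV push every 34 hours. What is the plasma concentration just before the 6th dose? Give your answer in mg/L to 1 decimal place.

f = (1/2)^(τ/t½) = (1/2)^(34/15) ≈ 0.2078.
C₀ = D/Vd = 1052/61 ≈ 17.246 mg/L.
Before the 6th dose, 5 doses have been given. Superposition: Cmin = C₀·(f + f² + … + f^5).
≈ 17.246 × (0.2078 + 0.0432 + 0.0090 + 0.0019 + 0.0004) ≈ 17.246 × 0.2623 ≈ 4.524 mg/L.

4.5 mg/L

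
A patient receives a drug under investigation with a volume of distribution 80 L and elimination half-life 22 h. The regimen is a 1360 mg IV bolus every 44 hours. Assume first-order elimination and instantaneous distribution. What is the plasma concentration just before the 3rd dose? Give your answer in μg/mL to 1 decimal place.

f = (1/2)^(τ/t½) = (1/2)^(44/22) ≈ 0.2500.
C₀ = D/Vd = 1360/80 ≈ 17.000 μg/mL.
Before the 3rd dose, 2 doses have been given. Superposition: Cmin = C₀·(f + f²).
≈ 17.000 × (0.2500 + 0.0625) ≈ 17.000 × 0.3125 ≈ 5.312 μg/mL.

5.3 μg/mL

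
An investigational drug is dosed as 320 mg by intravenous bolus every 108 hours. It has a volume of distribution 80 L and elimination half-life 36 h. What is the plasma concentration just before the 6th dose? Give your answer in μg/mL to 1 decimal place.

0.6 μg/mL

f = (1/2)^(τ/t½) = (1/2)^(108/36) ≈ 0.1250.
C₀ = D/Vd = 320/80 ≈ 4.000 μg/mL.
Before the 6th dose, 5 doses have been given. Superposition: Cmin = C₀·(f + f² + … + f^5).
≈ 4.000 × (0.1250 + 0.0156 + 0.0020 + 0.0002 + 0.0000) ≈ 4.000 × 0.1428 ≈ 0.571 μg/mL.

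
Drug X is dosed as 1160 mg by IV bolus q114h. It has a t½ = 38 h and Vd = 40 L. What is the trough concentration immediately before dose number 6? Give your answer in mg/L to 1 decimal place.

f = (1/2)^(τ/t½) = (1/2)^(114/38) ≈ 0.1250.
C₀ = D/Vd = 1160/40 ≈ 29.000 mg/L.
Before the 6th dose, 5 doses have been given. Superposition: Cmin = C₀·(f + f² + … + f^5).
≈ 29.000 × (0.1250 + 0.0156 + 0.0020 + 0.0002 + 0.0000) ≈ 29.000 × 0.1428 ≈ 4.141 mg/L.

4.1 mg/L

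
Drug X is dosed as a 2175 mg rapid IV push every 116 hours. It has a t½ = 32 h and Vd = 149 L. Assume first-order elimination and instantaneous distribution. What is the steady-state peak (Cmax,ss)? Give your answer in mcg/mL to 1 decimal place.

15.9 mcg/mL

Over one 116-h interval, 116/32 ≈ 3.625 half-lives elapse, leaving f ≈ 0.0811 of each dose.
At steady state, accumulation factor R = 1/(1 − e^(−kτ)) ≈ 1.0883.
Each bolus raises the concentration by D/Vd = 2175/149 ≈ 14.597 mcg/mL.
Steady-state peak Cmax,ss = C₀·R ≈ 14.597 × 1.0883 ≈ 15.886 mcg/mL.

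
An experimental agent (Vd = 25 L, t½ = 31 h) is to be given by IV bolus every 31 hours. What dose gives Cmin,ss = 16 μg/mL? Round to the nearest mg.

400 mg

τ/t½ = 31/31 ≈ 1, so f = (1/2)^(31/31) ≈ 0.500000.
Cmin,ss = (D/Vd)·f/(1−f), so D = Cmin,ss·Vd·(1−f)/f.
D = 16 × 25 × (1−f)/f ≈ 16 × 25 × 1.00000 ≈ 400.00 mg.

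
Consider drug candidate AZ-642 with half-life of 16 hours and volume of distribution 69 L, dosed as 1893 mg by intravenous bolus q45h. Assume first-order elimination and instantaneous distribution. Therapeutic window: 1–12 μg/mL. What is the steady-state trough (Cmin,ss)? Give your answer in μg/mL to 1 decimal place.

k = ln2/t½ = ln2/16 ≈ 0.043322 h⁻¹; fraction remaining f = e^(−kτ) = e^(−0.043322×45) ≈ 0.1423.
Each bolus raises the concentration by D/Vd = 1893/69 ≈ 27.435 μg/mL.
Steady-state trough Cmin,ss = C₀·f/(1−f) ≈ 27.435 × 0.1423/0.8577 ≈ 4.552 μg/mL.
Trough 4.6 μg/mL vs MEC 1 μg/mL: adequate.

4.6 μg/mL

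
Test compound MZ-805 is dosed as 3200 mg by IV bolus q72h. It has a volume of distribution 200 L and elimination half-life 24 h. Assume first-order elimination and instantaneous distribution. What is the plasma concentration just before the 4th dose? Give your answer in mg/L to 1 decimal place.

2.3 mg/L

f = (1/2)^(τ/t½) = (1/2)^(72/24) ≈ 0.1250.
C₀ = D/Vd = 3200/200 ≈ 16.000 mg/L.
Before the 4th dose, 3 doses have been given. Superposition: Cmin = C₀·(f + f² + … + f^3).
≈ 16.000 × (0.1250 + 0.0156 + 0.0020) ≈ 16.000 × 0.1426 ≈ 2.282 mg/L.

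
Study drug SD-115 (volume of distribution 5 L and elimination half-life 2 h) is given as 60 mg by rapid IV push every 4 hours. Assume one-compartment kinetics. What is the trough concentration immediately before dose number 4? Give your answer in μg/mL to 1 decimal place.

3.9 μg/mL

f = (1/2)^(τ/t½) = (1/2)^(4/2) ≈ 0.2500.
C₀ = D/Vd = 60/5 ≈ 12.000 μg/mL.
Before the 4th dose, 3 doses have been given. Superposition: Cmin = C₀·(f + f² + … + f^3).
≈ 12.000 × (0.2500 + 0.0625 + 0.0156) ≈ 12.000 × 0.3281 ≈ 3.937 μg/mL.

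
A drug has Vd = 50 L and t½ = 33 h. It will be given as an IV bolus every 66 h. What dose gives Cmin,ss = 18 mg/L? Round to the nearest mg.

2700 mg

τ/t½ = 66/33 ≈ 2, so f = (1/2)^(66/33) ≈ 0.250000.
Cmin,ss = (D/Vd)·f/(1−f), so D = Cmin,ss·Vd·(1−f)/f.
D = 18 × 50 × (1−f)/f ≈ 18 × 50 × 3.00000 ≈ 2700.00 mg.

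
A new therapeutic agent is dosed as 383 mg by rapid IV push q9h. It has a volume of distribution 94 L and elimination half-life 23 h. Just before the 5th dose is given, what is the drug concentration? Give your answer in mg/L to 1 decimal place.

8.7 mg/L

f = (1/2)^(τ/t½) = (1/2)^(9/23) ≈ 0.7624.
C₀ = D/Vd = 383/94 ≈ 4.074 mg/L.
Before the 5th dose, 4 doses have been given. Superposition: Cmin = C₀·(f + f² + … + f^4).
≈ 4.074 × (0.7624 + 0.5813 + 0.4431 + 0.3379) ≈ 4.074 × 2.1247 ≈ 8.656 mg/L.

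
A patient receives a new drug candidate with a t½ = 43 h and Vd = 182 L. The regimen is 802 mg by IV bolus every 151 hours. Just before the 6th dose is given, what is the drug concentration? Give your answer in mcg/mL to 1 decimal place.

f = (1/2)^(τ/t½) = (1/2)^(151/43) ≈ 0.0877.
C₀ = D/Vd = 802/182 ≈ 4.407 mcg/mL.
Before the 6th dose, 5 doses have been given. Superposition: Cmin = C₀·(f + f² + … + f^5).
≈ 4.407 × (0.0877 + 0.0077 + 0.0007 + 0.0001 + 0.0000) ≈ 4.407 × 0.0962 ≈ 0.424 mcg/mL.

0.4 mcg/mL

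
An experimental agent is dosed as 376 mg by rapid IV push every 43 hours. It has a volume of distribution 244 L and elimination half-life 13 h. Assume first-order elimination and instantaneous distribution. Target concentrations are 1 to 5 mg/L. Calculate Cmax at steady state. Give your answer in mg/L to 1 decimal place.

1.7 mg/L

k = ln2/t½ = ln2/13 ≈ 0.053319 h⁻¹; fraction remaining f = e^(−kτ) = e^(−0.053319×43) ≈ 0.1010.
Accumulation ratio R = 1/(1 − f) ≈ 1/0.8990 ≈ 1.1123.
Single-dose peak C₀ = D/Vd = 376/244 ≈ 1.541 mg/L.
Steady-state peak Cmax,ss = C₀·R ≈ 1.541 × 1.1123 ≈ 1.714 mg/L.
Peak 1.7 mg/L vs MTC 5 mg/L: below toxic threshold.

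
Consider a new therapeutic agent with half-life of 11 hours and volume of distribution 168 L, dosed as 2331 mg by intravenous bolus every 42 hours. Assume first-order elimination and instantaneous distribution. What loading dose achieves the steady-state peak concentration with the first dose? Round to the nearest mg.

2509 mg

f = (1/2)^(42/11) ≈ 0.070895; accumulation ratio R = 1/(1−f) ≈ 1.07630.
Loading dose to hit Cmax,ss on first dose: D_load = D_maint·R ≈ 2331 × 1.07630 ≈ 2508.86 mg.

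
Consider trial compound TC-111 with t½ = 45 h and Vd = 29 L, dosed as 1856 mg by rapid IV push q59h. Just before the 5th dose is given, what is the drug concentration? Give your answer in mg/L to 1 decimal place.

f = (1/2)^(τ/t½) = (1/2)^(59/45) ≈ 0.4030.
C₀ = D/Vd = 1856/29 ≈ 64.000 mg/L.
Before the 5th dose, 4 doses have been given. Superposition: Cmin = C₀·(f + f² + … + f^4).
≈ 64.000 × (0.4030 + 0.1624 + 0.0655 + 0.0264) ≈ 64.000 × 0.6573 ≈ 42.067 mg/L.

42.1 mg/L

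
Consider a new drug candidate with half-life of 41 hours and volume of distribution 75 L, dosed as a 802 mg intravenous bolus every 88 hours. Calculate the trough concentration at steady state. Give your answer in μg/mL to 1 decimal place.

3.1 μg/mL

k = ln2/t½ = ln2/41 ≈ 0.016906 h⁻¹; fraction remaining f = e^(−kτ) = e^(−0.016906×88) ≈ 0.2259.
Single-dose peak C₀ = D/Vd = 802/75 ≈ 10.693 μg/mL.
Steady-state trough Cmin,ss = C₀·f/(1−f) ≈ 10.693 × 0.2259/0.7741 ≈ 3.120 μg/mL.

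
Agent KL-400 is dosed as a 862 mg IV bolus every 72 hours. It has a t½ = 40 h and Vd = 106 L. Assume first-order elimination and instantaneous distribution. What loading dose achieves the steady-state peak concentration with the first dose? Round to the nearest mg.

f = (1/2)^(72/40) ≈ 0.287175; accumulation ratio R = 1/(1−f) ≈ 1.40287.
Loading dose to hit Cmax,ss on first dose: D_load = D_maint·R ≈ 862 × 1.40287 ≈ 1209.27 mg.

1209 mg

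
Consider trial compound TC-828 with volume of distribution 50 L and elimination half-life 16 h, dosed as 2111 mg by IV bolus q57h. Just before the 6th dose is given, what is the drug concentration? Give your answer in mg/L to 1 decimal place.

3.9 mg/L

f = (1/2)^(τ/t½) = (1/2)^(57/16) ≈ 0.0846.
C₀ = D/Vd = 2111/50 ≈ 42.220 mg/L.
Before the 6th dose, 5 doses have been given. Superposition: Cmin = C₀·(f + f² + … + f^5).
≈ 42.220 × (0.0846 + 0.0072 + 0.0006 + 0.0001 + 0.0000) ≈ 42.220 × 0.0925 ≈ 3.905 mg/L.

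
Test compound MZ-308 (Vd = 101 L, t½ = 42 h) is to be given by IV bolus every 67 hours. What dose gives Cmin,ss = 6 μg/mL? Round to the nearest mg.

1225 mg

τ/t½ = 67/42 ≈ 1.5952, so f = (1/2)^(67/42) ≈ 0.330968.
Cmin,ss = (D/Vd)·f/(1−f), so D = Cmin,ss·Vd·(1−f)/f.
D = 6 × 101 × (1−f)/f ≈ 6 × 101 × 2.02144 ≈ 1224.99 mg.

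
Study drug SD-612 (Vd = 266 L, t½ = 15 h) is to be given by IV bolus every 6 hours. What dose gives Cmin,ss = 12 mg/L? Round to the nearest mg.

τ/t½ = 6/15 ≈ 0.4, so f = (1/2)^(6/15) ≈ 0.757858.
Cmin,ss = (D/Vd)·f/(1−f), so D = Cmin,ss·Vd·(1−f)/f.
D = 12 × 266 × (1−f)/f ≈ 12 × 266 × 0.31951 ≈ 1019.88 mg.

1020 mg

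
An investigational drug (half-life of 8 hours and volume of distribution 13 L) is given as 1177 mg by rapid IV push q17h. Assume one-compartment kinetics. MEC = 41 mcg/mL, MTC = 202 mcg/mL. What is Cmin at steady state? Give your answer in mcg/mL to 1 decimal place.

k = ln2/t½ = ln2/8 ≈ 0.086643 h⁻¹; fraction remaining f = e^(−kτ) = e^(−0.086643×17) ≈ 0.2293.
Accumulation ratio R = 1/(1 − f) ≈ 1/0.7707 ≈ 1.2975.
Single-dose peak C₀ = D/Vd = 1177/13 ≈ 90.538 mcg/mL.
Cmax,ss = C₀/(1 − f) ≈ 90.538/0.7707 ≈ 117.475 mcg/mL.
Steady-state trough Cmin,ss = Cmax,ss·f ≈ 117.475 × 0.2293 ≈ 26.937 mcg/mL.
Trough 26.9 mcg/mL vs MEC 41 mcg/mL: subtherapeutic.

26.9 mcg/mL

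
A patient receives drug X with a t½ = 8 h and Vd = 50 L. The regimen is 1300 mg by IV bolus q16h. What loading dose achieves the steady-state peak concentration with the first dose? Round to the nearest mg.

1733 mg

f = (1/2)^(16/8) ≈ 0.250000; accumulation ratio R = 1/(1−f) ≈ 1.33333.
Loading dose to hit Cmax,ss on first dose: D_load = D_maint·R ≈ 1300 × 1.33333 ≈ 1733.33 mg.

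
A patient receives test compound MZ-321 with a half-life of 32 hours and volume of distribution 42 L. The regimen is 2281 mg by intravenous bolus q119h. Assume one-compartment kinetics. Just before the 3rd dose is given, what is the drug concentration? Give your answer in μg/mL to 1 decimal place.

f = (1/2)^(τ/t½) = (1/2)^(119/32) ≈ 0.0760.
C₀ = D/Vd = 2281/42 ≈ 54.310 μg/mL.
Before the 3rd dose, 2 doses have been given. Superposition: Cmin = C₀·(f + f²).
≈ 54.310 × (0.0760 + 0.0058) ≈ 54.310 × 0.0818 ≈ 4.443 μg/mL.

4.4 μg/mL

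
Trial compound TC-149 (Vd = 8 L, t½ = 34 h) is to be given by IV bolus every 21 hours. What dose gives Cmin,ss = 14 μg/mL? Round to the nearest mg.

τ/t½ = 21/34 ≈ 0.61765, so f = (1/2)^(21/34) ≈ 0.651733.
Cmin,ss = (D/Vd)·f/(1−f), so D = Cmin,ss·Vd·(1−f)/f.
D = 14 × 8 × (1−f)/f ≈ 14 × 8 × 0.53437 ≈ 59.85 mg.

60 mg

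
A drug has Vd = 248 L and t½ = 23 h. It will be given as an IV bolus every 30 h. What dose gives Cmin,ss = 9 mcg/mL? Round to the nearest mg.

τ/t½ = 30/23 ≈ 1.3043, so f = (1/2)^(30/23) ≈ 0.404904.
Cmin,ss = (D/Vd)·f/(1−f), so D = Cmin,ss·Vd·(1−f)/f.
D = 9 × 248 × (1−f)/f ≈ 9 × 248 × 1.46972 ≈ 3280.42 mg.

3280 mg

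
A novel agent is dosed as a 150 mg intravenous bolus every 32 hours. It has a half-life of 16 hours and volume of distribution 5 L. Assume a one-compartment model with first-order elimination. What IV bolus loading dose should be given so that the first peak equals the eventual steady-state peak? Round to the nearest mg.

200 mg

f = (1/2)^(32/16) ≈ 0.250000; accumulation ratio R = 1/(1−f) ≈ 1.33333.
Loading dose to hit Cmax,ss on first dose: D_load = D_maint·R ≈ 150 × 1.33333 ≈ 200.00 mg.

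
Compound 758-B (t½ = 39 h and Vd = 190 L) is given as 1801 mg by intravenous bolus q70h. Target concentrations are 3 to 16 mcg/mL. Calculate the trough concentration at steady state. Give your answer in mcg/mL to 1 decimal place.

τ/t½ = 70/39 ≈ 1.7949, so fraction remaining f = (1/2)^(70/39) ≈ 0.2882.
Accumulation ratio R = 1/(1 − f) ≈ 1/0.7118 ≈ 1.4049.
Single-dose peak C₀ = D/Vd = 1801/190 ≈ 9.479 mcg/mL.
Cmax,ss = C₀/(1 − f) ≈ 9.479/0.7118 ≈ 13.317 mcg/mL.
One interval later, Cmin,ss = Cmax,ss·e^(−kτ) ≈ 13.317 × 0.2882 ≈ 3.838 mcg/mL.
Trough 3.8 mcg/mL vs MEC 3 mcg/mL: adequate.

3.8 mcg/mL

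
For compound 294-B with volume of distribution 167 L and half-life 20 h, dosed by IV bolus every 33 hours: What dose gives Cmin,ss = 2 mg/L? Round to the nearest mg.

714 mg

τ/t½ = 33/20 ≈ 1.65, so f = (1/2)^(33/20) ≈ 0.318640.
Cmin,ss = (D/Vd)·f/(1−f), so D = Cmin,ss·Vd·(1−f)/f.
D = 2 × 167 × (1−f)/f ≈ 2 × 167 × 2.13834 ≈ 714.21 mg.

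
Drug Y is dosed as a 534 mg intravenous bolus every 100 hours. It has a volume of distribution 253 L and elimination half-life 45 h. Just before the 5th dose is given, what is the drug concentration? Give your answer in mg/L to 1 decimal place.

f = (1/2)^(τ/t½) = (1/2)^(100/45) ≈ 0.2143.
C₀ = D/Vd = 534/253 ≈ 2.111 mg/L.
Before the 5th dose, 4 doses have been given. Superposition: Cmin = C₀·(f + f² + … + f^4).
≈ 2.111 × (0.2143 + 0.0459 + 0.0098 + 0.0021) ≈ 2.111 × 0.2721 ≈ 0.574 mg/L.

0.6 mg/L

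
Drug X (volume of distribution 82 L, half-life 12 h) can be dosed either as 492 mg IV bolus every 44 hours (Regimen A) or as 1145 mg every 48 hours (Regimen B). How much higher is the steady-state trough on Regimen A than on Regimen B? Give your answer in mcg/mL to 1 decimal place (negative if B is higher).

-0.4 mcg/mL

Regimen A: f = (1/2)^(44/12) ≈ 0.0787; Cmin,ss = (492/82)·f/(1−f) ≈ 0.513 mcg/mL.
Regimen B: f = (1/2)^(48/12) ≈ 0.0625; Cmin,ss = (1145/82)·f/(1−f) ≈ 0.931 mcg/mL.
Difference ≈ 0.513 − 0.931 ≈ -0.418 mcg/mL.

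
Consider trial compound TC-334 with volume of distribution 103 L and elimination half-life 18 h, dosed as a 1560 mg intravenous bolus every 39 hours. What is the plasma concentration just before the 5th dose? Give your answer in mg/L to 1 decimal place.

f = (1/2)^(τ/t½) = (1/2)^(39/18) ≈ 0.2227.
C₀ = D/Vd = 1560/103 ≈ 15.146 mg/L.
Before the 5th dose, 4 doses have been given. Superposition: Cmin = C₀·(f + f² + … + f^4).
≈ 15.146 × (0.2227 + 0.0496 + 0.0110 + 0.0025) ≈ 15.146 × 0.2858 ≈ 4.329 mg/L.

4.3 mg/L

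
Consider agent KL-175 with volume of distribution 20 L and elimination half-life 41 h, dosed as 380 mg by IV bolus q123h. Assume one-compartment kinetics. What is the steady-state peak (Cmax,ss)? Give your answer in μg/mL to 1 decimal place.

The dosing interval is 3 half-lives, so f = 2^(−3) = 0.125.
At steady state, R = 1/(1 − 0.125) = 8/7.
Single-dose peak C₀ = D/Vd = 380/20 = 19 μg/mL.
Steady-state peak Cmax,ss = C₀·R = 19 × 8/7 ≈ 21.714 μg/mL.

21.7 μg/mL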